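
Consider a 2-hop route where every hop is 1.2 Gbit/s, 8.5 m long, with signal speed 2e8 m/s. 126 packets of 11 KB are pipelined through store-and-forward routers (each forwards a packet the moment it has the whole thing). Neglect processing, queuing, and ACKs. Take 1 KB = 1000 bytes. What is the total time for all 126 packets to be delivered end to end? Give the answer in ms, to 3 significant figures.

9.31 ms

Per-hop transmission t_tx = L/R = 88000/1200000000 = 0.0733333 ms.
Per-hop propagation t_prop = 8.5/200000000 = 4.25e-05 ms.
Pipeline fill: first packet needs 2·t_tx to clear all hops; remaining 125 packets each add one t_tx.
Total = (2+126-1)·t_tx + 2·t_prop = 127·0.0733333 + 2·4.25e-05 = 9.31 ms.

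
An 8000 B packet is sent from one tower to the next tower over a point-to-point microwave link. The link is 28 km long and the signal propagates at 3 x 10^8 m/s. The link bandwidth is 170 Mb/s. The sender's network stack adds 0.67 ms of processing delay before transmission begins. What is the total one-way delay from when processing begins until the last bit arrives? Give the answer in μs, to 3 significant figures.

1140 μs

L = 8000 × 8 = 64000 bits.
Transmission delay = L/R = 64000 / 170000000 = 376.471 μs.
Propagation delay = d/s = 28000 m / 300000000 m/s = 93.3333 μs.
Plus processing delay 0.67 ms = 670 μs.
Total = 1140 μs.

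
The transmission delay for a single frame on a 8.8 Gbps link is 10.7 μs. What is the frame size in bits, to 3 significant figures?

94200 bits

L = R × t_tx = 8800000000 b/s × 1.07e-05 s = 94160 bits.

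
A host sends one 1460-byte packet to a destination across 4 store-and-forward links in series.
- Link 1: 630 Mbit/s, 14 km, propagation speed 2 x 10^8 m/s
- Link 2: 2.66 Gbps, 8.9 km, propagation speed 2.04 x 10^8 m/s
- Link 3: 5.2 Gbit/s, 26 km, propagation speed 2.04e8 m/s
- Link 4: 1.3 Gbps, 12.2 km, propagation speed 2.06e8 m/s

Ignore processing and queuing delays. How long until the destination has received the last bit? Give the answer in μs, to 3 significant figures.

334 μs

L = 1460 × 8 = 11680 bits.
Transmission delays (L/R per hop): 18.5397, 4.39098, 2.24615, 8.98462 μs; sum = 34.1614 μs.
Propagation delays (d/s per hop): 70, 43.6275, 127.451, 59.2233 μs; sum = 300.302 μs.
End-to-end = 334 μs.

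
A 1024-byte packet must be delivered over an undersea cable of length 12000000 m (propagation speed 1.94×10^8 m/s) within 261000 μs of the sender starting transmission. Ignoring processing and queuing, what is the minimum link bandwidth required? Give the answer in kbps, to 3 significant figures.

L = 8192 bits.
Propagation delay = 12000000 / 194000000 = 61855.7 μs.
Transmission budget = 261000 − 61855.7 = 199144 μs.
R ≥ L / t_tx = 8192 bits / 0.199144 s = 41.1 kbps.

41.1 kbps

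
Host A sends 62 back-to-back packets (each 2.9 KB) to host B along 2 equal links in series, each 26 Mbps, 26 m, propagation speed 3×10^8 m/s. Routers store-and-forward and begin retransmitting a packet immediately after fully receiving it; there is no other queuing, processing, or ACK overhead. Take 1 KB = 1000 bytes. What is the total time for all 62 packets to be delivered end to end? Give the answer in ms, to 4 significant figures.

56.22 ms

Per-hop transmission t_tx = L/R = 23200/26000000 = 0.892308 ms.
Per-hop propagation t_prop = 26/300000000 = 8.66667e-05 ms.
Pipeline fill: first packet needs 2·t_tx to clear all hops; remaining 61 packets each add one t_tx.
Total = (2+62-1)·t_tx + 2·t_prop = 63·0.892308 + 2·8.66667e-05 = 56.22 ms.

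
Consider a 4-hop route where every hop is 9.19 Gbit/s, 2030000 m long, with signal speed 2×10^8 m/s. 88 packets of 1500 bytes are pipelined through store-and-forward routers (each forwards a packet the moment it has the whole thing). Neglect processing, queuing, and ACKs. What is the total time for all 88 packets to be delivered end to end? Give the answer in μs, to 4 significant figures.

40720 μs

Per-hop transmission t_tx = L/R = 12000/9190000000 = 1.30577 μs.
Per-hop propagation t_prop = 2030000/200000000 = 10150 μs.
Pipeline fill: first packet needs 4·t_tx to clear all hops; remaining 87 packets each add one t_tx.
Total = (4+88-1)·t_tx + 4·t_prop = 91·1.30577 + 4·10150 = 40720 μs.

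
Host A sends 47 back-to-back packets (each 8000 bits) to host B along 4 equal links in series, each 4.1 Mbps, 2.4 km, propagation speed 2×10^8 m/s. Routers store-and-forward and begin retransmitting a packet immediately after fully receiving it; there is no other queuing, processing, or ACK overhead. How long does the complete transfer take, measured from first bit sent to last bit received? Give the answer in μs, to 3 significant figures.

97600 μs

Per-hop transmission t_tx = L/R = 8000/4.1e+06 = 1951.22 μs.
Per-hop propagation t_prop = 2400/200000000 = 12 μs.
Pipeline fill: first packet needs 4·t_tx to clear all hops; remaining 46 packets each add one t_tx.
Total = (4+47-1)·t_tx + 4·t_prop = 50·1951.22 + 4·12 = 97600 μs.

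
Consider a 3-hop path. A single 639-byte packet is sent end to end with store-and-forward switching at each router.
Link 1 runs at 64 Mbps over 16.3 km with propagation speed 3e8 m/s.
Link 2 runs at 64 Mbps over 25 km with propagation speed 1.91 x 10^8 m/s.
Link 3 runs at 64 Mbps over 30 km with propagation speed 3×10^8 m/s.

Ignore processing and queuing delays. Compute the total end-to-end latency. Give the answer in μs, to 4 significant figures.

524.8 μs

L = 639 × 8 = 5112 bits.
Transmission delay per hop = L/R = 5112/64000000 = 79.875 μs; 3 hops → 239.625 μs.
Propagation delays (d/s per hop): 54.3333, 130.89, 100 μs; sum = 285.223 μs.
End-to-end = 524.8 μs.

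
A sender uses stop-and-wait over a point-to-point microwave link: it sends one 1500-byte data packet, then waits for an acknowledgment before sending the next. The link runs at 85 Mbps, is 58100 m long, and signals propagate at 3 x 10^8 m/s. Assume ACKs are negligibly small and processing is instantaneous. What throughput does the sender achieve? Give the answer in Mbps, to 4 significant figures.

t_tx = L/R = 12000/85000000 = 0.000141176 s.
t_prop = 58100/300000000 = 0.000193667 s; RTT = 0.000387333 s.
Cycle = t_tx + RTT = 0.00052851 s.
Throughput = L / cycle = 12000 / 0.00052851 = 22.71 Mbps.

22.71 Mbps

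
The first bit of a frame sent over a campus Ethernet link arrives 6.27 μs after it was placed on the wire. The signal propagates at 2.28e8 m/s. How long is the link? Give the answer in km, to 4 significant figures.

1.430 km

d = s × t_prop = 2.28e+08 × 6.27e-06 = 1.430 km.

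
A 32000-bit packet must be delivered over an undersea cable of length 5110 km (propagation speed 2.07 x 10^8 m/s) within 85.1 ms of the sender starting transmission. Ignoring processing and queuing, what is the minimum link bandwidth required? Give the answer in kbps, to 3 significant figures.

Propagation delay = 5110000 / 2.07e+08 = 24.686 ms.
Transmission budget = 85.1 − 24.686 = 60.414 ms.
R ≥ L / t_tx = 32000 bits / 0.060414 s = 530 kbps.

530 kbps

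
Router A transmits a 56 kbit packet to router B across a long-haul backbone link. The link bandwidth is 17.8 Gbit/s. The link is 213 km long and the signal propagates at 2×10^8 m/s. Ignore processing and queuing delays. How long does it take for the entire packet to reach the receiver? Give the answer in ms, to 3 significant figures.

1.07 ms

L = 56000 bits.
Transmission delay = L/R = 56000 / 17800000000 = 0.00314607 ms.
Propagation delay = d/s = 213000 m / 200000000 m/s = 1.065 ms.
Total = 1.07 ms.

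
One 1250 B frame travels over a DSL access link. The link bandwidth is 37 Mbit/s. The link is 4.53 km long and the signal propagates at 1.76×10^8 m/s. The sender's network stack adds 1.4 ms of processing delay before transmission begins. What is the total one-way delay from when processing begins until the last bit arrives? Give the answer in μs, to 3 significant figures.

L = 1250 × 8 = 10000 bits.
Transmission delay = L/R = 10000 / 37000000 = 270.27 μs.
Propagation delay = d/s = 4530 m / 176000000 m/s = 25.7386 μs.
Plus processing delay 1.4 ms = 1400 μs.
Total = 1700 μs.

1700 μs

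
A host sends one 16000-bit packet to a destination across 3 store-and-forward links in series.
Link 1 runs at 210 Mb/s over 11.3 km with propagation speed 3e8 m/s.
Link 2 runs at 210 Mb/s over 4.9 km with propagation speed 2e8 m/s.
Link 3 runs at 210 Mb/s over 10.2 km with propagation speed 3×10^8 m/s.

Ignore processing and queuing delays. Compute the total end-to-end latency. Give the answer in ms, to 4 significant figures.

Transmission delay per hop = L/R = 16000/210000000 = 0.0761905 ms; 3 hops → 0.228571 ms.
Propagation delays (d/s per hop): 0.0376667, 0.0245, 0.034 ms; sum = 0.0961667 ms.
End-to-end = 0.3247 ms.

0.3247 ms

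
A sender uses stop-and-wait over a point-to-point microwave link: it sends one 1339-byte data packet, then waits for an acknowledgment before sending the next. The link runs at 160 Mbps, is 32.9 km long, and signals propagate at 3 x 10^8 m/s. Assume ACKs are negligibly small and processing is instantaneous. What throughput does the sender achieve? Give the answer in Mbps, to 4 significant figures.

37.42 Mbps

t_tx = L/R = 10712/160000000 = 6.695e-05 s.
t_prop = 32900/300000000 = 0.000109667 s; RTT = 0.000219333 s.
Cycle = t_tx + RTT = 0.000286283 s.
Throughput = L / cycle = 10712 / 0.000286283 = 37.42 Mbps.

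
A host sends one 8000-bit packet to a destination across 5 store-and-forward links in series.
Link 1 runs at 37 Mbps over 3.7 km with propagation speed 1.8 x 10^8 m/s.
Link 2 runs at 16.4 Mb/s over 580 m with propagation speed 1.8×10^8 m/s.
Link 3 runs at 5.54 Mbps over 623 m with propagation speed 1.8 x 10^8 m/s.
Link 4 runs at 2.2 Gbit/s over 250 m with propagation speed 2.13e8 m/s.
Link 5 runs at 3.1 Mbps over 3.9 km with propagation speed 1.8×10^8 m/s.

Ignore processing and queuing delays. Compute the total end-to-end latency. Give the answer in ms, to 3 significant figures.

Transmission delays (L/R per hop): 0.216216, 0.487805, 1.44404, 0.00363636, 2.58065 ms; sum = 4.73235 ms.
Propagation delays (d/s per hop): 0.0205556, 0.00322222, 0.00346111, 0.00117371, 0.0216667 ms; sum = 0.0500793 ms.
End-to-end = 4.78 ms.

4.78 ms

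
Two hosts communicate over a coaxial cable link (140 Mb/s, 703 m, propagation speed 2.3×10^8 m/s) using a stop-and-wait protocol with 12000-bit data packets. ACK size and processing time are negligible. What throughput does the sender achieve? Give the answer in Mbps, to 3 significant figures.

t_tx = L/R = 12000/140000000 = 8.57143e-05 s.
t_prop = 703/2.3e+08 = 3.05652e-06 s; RTT = 6.11304e-06 s.
Cycle = t_tx + RTT = 9.18273e-05 s.
Throughput = L / cycle = 12000 / 9.18273e-05 = 131 Mbps.

131 Mbps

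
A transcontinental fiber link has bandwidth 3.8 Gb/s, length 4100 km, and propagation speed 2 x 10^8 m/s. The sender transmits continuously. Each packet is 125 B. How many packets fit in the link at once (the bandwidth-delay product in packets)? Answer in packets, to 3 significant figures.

Propagation delay = 4100000 / 200000000 = 0.0205 s.
BDP = R × t_prop = 3800000000 × 0.0205 = 77900000 bits.
In packets of 1000 bits: 77900 packets.

77900 packets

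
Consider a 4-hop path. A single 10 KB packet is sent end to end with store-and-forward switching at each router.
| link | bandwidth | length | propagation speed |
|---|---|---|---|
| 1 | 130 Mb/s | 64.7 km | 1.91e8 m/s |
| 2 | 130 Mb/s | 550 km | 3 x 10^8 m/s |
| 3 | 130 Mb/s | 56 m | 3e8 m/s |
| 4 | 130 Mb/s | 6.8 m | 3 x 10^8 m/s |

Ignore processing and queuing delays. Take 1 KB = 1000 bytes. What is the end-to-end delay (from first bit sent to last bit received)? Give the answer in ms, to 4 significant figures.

4.634 ms

L = 80000 bits.
Transmission delay per hop = L/R = 80000/130000000 = 0.615385 ms; 4 hops → 2.46154 ms.
Propagation delays (d/s per hop): 0.338743, 1.83333, 0.000186667, 2.26667e-05 ms; sum = 2.17229 ms.
End-to-end = 4.634 ms.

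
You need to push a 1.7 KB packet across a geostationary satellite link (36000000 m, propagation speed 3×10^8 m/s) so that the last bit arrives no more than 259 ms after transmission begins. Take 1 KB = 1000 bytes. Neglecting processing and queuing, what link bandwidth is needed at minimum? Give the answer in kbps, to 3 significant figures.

97.8 kbps

L = 13600 bits.
Propagation delay = 36000000 / 300000000 = 120 ms.
Transmission budget = 259 − 120 = 139 ms.
R ≥ L / t_tx = 13600 bits / 0.139 s = 97.8 kbps.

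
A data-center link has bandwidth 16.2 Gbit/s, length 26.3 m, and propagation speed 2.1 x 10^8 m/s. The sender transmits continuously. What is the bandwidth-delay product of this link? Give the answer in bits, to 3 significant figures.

2030 bits

Propagation delay = 26.3 / 210000000 = 1.25238e-07 s.
BDP = R × t_prop = 16200000000 × 1.25238e-07 = 2028.86 bits.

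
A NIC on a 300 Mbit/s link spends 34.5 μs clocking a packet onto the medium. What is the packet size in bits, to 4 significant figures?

L = R × t_tx = 300000000 b/s × 3.45e-05 s = 10350 bits.

10350 bits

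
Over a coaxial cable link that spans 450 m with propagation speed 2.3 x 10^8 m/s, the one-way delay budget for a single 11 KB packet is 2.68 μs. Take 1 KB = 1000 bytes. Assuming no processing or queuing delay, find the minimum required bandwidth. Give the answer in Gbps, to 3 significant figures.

L = 88000 bits.
Propagation delay = 450 / 2.3e+08 = 1.95652 μs.
Transmission budget = 2.68 − 1.95652 = 0.723478 μs.
R ≥ L / t_tx = 88000 bits / 7.23478e-07 s = 122 Gbps.

122 Gbps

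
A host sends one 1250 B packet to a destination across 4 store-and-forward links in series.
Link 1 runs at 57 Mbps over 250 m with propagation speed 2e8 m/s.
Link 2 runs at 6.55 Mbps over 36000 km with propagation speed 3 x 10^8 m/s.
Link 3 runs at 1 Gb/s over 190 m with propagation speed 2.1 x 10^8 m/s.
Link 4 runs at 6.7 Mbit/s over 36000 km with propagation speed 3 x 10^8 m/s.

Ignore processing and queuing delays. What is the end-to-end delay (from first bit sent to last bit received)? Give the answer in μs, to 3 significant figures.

243000 μs

L = 1250 × 8 = 10000 bits.
Transmission delays (L/R per hop): 175.439, 1526.72, 10, 1492.54 μs; sum = 3204.69 μs.
Propagation delays (d/s per hop): 1.25, 120000, 0.904762, 120000 μs; sum = 240002 μs.
End-to-end = 243000 μs.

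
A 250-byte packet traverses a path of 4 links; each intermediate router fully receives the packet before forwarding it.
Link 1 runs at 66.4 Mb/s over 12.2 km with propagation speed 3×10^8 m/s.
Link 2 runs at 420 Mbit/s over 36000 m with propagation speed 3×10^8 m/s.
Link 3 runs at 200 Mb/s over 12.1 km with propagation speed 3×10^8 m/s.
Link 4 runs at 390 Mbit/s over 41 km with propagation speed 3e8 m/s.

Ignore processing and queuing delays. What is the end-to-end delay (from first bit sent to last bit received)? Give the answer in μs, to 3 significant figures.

388 μs

L = 250 × 8 = 2000 bits.
Transmission delays (L/R per hop): 30.1205, 4.7619, 10, 5.12821 μs; sum = 50.0106 μs.
Propagation delays (d/s per hop): 40.6667, 120, 40.3333, 136.667 μs; sum = 337.667 μs.
End-to-end = 388 μs.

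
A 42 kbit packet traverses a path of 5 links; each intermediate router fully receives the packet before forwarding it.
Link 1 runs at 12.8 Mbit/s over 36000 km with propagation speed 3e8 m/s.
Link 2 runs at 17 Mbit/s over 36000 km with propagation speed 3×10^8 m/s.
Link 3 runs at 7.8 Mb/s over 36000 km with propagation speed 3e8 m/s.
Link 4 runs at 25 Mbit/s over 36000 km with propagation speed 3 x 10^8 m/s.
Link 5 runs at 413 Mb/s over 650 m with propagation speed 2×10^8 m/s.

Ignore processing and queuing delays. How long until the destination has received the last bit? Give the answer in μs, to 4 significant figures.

492900 μs

L = 42000 bits.
Transmission delays (L/R per hop): 3281.25, 2470.59, 5384.62, 1680, 101.695 μs; sum = 12918.1 μs.
Propagation delays (d/s per hop): 120000, 120000, 120000, 120000, 3.25 μs; sum = 480003 μs.
End-to-end = 492900 μs.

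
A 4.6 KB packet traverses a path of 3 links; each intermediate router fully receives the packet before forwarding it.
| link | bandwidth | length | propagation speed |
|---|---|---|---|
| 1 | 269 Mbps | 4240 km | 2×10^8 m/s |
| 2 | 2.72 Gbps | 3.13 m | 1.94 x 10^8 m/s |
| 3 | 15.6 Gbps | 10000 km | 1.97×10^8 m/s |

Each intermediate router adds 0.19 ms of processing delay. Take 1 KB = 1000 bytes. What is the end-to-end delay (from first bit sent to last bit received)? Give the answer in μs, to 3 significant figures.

72500 μs

L = 36800 bits.
Transmission delays (L/R per hop): 136.803, 13.5294, 2.35897 μs; sum = 152.691 μs.
Propagation delays (d/s per hop): 21200, 0.016134, 50761.4 μs; sum = 71961.4 μs.
Processing at 2 router(s): 2 × 0.19 ms = 380 μs.
End-to-end = 72500 μs.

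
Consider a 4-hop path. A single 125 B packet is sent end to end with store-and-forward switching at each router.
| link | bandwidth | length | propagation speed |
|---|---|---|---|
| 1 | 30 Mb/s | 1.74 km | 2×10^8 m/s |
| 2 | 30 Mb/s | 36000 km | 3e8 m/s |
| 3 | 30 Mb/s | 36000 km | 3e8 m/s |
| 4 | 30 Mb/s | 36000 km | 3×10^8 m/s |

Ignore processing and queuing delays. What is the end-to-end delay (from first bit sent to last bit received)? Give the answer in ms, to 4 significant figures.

L = 125 × 8 = 1000 bits.
Transmission delay per hop = L/R = 1000/30000000 = 0.0333333 ms; 4 hops → 0.133333 ms.
Propagation delays (d/s per hop): 0.0087, 120, 120, 120 ms; sum = 360.009 ms.
End-to-end = 360.1 ms.

360.1 ms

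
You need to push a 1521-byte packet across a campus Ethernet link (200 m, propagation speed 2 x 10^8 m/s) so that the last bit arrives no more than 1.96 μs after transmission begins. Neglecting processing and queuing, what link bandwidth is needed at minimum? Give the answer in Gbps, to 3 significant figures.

12.7 Gbps

L = 12168 bits.
Propagation delay = 200 / 200000000 = 1 μs.
Transmission budget = 1.96 − 1 = 0.96 μs.
R ≥ L / t_tx = 12168 bits / 9.6e-07 s = 12.7 Gbps.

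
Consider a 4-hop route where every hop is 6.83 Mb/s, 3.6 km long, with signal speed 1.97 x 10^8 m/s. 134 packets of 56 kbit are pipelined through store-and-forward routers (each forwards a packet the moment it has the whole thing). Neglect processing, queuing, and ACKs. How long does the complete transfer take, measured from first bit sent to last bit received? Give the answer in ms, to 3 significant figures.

Per-hop transmission t_tx = L/R = 56000/6830000 = 8.19912 ms.
Per-hop propagation t_prop = 3600/197000000 = 0.0182741 ms.
Pipeline fill: first packet needs 4·t_tx to clear all hops; remaining 133 packets each add one t_tx.
Total = (4+134-1)·t_tx + 4·t_prop = 137·8.19912 + 4·0.0182741 = 1120 ms.

1120 ms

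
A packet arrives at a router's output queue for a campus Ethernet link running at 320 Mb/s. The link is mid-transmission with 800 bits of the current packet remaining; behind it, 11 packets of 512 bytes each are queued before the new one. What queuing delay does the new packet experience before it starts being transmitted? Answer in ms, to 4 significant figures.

Each queued packet: L/R = 4096/320000000 = 0.0128 ms.
11 queued → 0.1408 ms.
Plus remaining 800 bits of current packet: 0.0025 ms.
Queuing delay = 0.1433 ms.

0.1433 ms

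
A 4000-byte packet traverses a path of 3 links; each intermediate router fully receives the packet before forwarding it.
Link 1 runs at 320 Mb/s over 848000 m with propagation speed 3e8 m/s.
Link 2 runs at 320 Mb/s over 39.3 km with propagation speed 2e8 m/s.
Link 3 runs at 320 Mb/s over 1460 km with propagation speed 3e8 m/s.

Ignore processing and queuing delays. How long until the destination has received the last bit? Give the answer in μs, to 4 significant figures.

8190 μs

L = 4000 × 8 = 32000 bits.
Transmission delay per hop = L/R = 32000/320000000 = 100 μs; 3 hops → 300 μs.
Propagation delays (d/s per hop): 2826.67, 196.5, 4866.67 μs; sum = 7889.83 μs.
End-to-end = 8190 μs.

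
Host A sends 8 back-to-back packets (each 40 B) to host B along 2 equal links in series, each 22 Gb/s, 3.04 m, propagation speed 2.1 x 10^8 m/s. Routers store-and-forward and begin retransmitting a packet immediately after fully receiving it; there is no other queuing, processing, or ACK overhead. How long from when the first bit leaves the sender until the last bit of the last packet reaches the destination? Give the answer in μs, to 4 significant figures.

0.1599 μs

Per-hop transmission t_tx = L/R = 320/22000000000 = 0.0145455 μs.
Per-hop propagation t_prop = 3.04/210000000 = 0.0144762 μs.
Pipeline fill: first packet needs 2·t_tx to clear all hops; remaining 7 packets each add one t_tx.
Total = (2+8-1)·t_tx + 2·t_prop = 9·0.0145455 + 2·0.0144762 = 0.1599 μs.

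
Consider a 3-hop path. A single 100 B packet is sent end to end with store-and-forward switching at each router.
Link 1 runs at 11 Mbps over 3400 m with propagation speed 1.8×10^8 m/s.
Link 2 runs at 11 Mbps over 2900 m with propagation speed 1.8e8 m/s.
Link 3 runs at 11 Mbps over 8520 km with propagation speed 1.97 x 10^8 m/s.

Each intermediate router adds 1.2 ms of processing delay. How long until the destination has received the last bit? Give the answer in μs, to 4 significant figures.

45900 μs

L = 100 × 8 = 800 bits.
Transmission delay per hop = L/R = 800/11000000 = 72.7273 μs; 3 hops → 218.182 μs.
Propagation delays (d/s per hop): 18.8889, 16.1111, 43248.7 μs; sum = 43283.7 μs.
Processing at 2 router(s): 2 × 1.2 ms = 2400 μs.
End-to-end = 45900 μs.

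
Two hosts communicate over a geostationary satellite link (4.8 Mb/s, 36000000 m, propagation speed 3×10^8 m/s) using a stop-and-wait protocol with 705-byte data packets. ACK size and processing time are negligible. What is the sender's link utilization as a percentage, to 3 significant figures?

0.487 %

t_tx = L/R = 5640/4800000 = 0.001175 s.
t_prop = 36000000/300000000 = 0.12 s; RTT = 0.24 s.
Cycle = t_tx + RTT = 0.241175 s.
Utilization = t_tx / cycle = 0.001175/0.241175 = 0.487 %.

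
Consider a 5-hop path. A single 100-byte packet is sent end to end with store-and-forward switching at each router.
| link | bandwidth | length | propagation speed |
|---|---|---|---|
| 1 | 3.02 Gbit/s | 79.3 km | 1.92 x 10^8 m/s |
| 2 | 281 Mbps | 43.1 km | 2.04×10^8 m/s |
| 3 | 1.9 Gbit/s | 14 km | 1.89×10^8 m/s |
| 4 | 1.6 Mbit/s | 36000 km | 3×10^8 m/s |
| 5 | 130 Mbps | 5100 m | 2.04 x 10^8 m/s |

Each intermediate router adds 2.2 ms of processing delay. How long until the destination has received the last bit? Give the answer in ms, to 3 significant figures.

130 ms

L = 100 × 8 = 800 bits.
Transmission delays (L/R per hop): 0.000264901, 0.00284698, 0.000421053, 0.5, 0.00615385 ms; sum = 0.509687 ms.
Propagation delays (d/s per hop): 0.413021, 0.211275, 0.0740741, 120, 0.025 ms; sum = 120.723 ms.
Processing at 4 router(s): 4 × 2.2 ms = 8.8 ms.
End-to-end = 130 ms.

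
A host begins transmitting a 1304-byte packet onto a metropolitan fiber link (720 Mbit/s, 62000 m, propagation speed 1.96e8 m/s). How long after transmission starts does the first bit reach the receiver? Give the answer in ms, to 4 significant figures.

First bit experiences only propagation delay: d/s = 62000/196000000 = 0.3163 ms.

0.3163 ms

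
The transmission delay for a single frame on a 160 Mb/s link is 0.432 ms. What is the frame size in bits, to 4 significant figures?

69120 bits

L = R × t_tx = 160000000 b/s × 0.000432 s = 69120 bits.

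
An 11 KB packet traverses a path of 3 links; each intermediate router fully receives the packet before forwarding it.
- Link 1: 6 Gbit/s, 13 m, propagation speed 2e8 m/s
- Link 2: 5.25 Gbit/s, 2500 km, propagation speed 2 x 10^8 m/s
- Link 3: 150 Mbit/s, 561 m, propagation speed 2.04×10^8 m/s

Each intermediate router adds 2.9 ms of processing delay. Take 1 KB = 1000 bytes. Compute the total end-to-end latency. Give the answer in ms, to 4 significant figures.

18.92 ms

L = 88000 bits.
Transmission delays (L/R per hop): 0.0146667, 0.0167619, 0.586667 ms; sum = 0.618095 ms.
Propagation delays (d/s per hop): 6.5e-05, 12.5, 0.00275 ms; sum = 12.5028 ms.
Processing at 2 router(s): 2 × 2.9 ms = 5.8 ms.
End-to-end = 18.92 ms.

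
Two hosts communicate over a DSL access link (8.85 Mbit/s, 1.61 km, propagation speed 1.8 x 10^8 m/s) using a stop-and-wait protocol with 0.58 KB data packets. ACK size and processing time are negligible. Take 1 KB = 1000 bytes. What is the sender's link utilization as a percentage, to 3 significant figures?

t_tx = L/R = 4640/8850000 = 0.000524294 s.
t_prop = 1610/180000000 = 8.94444e-06 s; RTT = 1.78889e-05 s.
Cycle = t_tx + RTT = 0.000542183 s.
Utilization = t_tx / cycle = 0.000524294/0.000542183 = 96.7 %.

96.7 %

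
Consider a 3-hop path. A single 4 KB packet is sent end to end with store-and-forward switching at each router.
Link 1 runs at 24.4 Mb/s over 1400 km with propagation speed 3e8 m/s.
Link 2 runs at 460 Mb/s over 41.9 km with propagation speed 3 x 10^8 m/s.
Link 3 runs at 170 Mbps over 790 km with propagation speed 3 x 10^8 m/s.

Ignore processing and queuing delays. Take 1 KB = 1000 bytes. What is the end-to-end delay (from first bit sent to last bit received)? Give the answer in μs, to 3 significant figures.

9010 μs

L = 32000 bits.
Transmission delays (L/R per hop): 1311.48, 69.5652, 188.235 μs; sum = 1569.28 μs.
Propagation delays (d/s per hop): 4666.67, 139.667, 2633.33 μs; sum = 7439.67 μs.
End-to-end = 9010 μs.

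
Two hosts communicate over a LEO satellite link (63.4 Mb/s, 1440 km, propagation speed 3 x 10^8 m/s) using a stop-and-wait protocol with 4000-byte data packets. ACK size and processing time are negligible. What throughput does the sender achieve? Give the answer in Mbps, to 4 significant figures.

t_tx = L/R = 32000/63400000 = 0.000504732 s.
t_prop = 1440000/300000000 = 0.0048 s; RTT = 0.0096 s.
Cycle = t_tx + RTT = 0.0101047 s.
Throughput = L / cycle = 32000 / 0.0101047 = 3.167 Mbps.

3.167 Mbps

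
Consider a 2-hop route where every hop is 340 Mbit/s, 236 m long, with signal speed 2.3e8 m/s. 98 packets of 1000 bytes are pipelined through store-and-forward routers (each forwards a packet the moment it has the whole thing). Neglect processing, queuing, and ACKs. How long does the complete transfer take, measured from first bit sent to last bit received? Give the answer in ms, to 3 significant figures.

Per-hop transmission t_tx = L/R = 8000/340000000 = 0.0235294 ms.
Per-hop propagation t_prop = 236/2.3e+08 = 0.00102609 ms.
Pipeline fill: first packet needs 2·t_tx to clear all hops; remaining 97 packets each add one t_tx.
Total = (2+98-1)·t_tx + 2·t_prop = 99·0.0235294 + 2·0.00102609 = 2.33 ms.

2.33 ms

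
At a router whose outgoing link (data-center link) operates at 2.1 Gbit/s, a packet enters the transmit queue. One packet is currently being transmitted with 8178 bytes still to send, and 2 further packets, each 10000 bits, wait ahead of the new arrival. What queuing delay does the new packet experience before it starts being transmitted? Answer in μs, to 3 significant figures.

40.7 μs

Each queued packet: L/R = 10000/2100000000 = 4.7619 μs.
2 queued → 9.52381 μs.
Plus remaining 65424 bits of current packet: 31.1543 μs.
Queuing delay = 40.7 μs.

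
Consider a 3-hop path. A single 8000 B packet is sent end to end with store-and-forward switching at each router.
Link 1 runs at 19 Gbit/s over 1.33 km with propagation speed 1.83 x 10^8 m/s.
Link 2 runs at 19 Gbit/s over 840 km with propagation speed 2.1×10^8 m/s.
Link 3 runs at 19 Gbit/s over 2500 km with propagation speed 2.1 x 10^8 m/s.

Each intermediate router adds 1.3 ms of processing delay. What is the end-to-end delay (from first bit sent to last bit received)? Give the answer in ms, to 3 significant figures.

L = 8000 × 8 = 64000 bits.
Transmission delay per hop = L/R = 64000/19000000000 = 0.00336842 ms; 3 hops → 0.0101053 ms.
Propagation delays (d/s per hop): 0.00726776, 4, 11.9048 ms; sum = 15.912 ms.
Processing at 2 router(s): 2 × 1.3 ms = 2.6 ms.
End-to-end = 18.5 ms.

18.5 ms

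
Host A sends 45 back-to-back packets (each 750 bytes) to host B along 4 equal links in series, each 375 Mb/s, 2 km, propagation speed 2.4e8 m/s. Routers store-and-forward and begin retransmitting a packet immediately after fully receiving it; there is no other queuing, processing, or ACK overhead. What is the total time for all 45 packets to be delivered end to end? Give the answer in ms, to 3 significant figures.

0.801 ms

Per-hop transmission t_tx = L/R = 6000/375000000 = 0.016 ms.
Per-hop propagation t_prop = 2000/240000000 = 0.00833333 ms.
Pipeline fill: first packet needs 4·t_tx to clear all hops; remaining 44 packets each add one t_tx.
Total = (4+45-1)·t_tx + 4·t_prop = 48·0.016 + 4·0.00833333 = 0.801 ms.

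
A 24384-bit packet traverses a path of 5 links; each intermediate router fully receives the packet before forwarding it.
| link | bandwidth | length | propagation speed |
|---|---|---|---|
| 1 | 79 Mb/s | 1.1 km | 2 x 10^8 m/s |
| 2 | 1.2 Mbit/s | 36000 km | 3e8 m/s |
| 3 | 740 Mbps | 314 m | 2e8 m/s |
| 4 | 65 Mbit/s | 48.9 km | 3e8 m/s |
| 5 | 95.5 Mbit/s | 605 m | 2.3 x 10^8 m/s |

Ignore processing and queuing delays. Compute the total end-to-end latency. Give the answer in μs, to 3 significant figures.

141000 μs

Transmission delays (L/R per hop): 308.658, 20320, 32.9514, 375.138, 255.33 μs; sum = 21292.1 μs.
Propagation delays (d/s per hop): 5.5, 120000, 1.57, 163, 2.63043 μs; sum = 120173 μs.
End-to-end = 141000 μs.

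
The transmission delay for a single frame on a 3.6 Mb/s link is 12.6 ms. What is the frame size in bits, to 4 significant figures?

45360 bits

L = R × t_tx = 3600000 b/s × 0.0126 s = 45360 bits.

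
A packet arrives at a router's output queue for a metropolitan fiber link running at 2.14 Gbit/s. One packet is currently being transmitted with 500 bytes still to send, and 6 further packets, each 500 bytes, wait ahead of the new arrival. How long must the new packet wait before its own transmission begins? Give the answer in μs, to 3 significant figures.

Each queued packet: L/R = 4000/2.14e+09 = 1.86916 μs.
6 queued → 11.215 μs.
Plus remaining 4000 bits of current packet: 1.86916 μs.
Queuing delay = 13.1 μs.

13.1 μs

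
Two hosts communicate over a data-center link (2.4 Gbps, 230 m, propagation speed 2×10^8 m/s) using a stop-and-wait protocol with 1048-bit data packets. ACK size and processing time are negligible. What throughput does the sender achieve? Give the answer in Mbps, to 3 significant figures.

t_tx = L/R = 1048/2400000000 = 4.36667e-07 s.
t_prop = 230/200000000 = 1.15e-06 s; RTT = 2.3e-06 s.
Cycle = t_tx + RTT = 2.73667e-06 s.
Throughput = L / cycle = 1048 / 2.73667e-06 = 383 Mbps.

383 Mbps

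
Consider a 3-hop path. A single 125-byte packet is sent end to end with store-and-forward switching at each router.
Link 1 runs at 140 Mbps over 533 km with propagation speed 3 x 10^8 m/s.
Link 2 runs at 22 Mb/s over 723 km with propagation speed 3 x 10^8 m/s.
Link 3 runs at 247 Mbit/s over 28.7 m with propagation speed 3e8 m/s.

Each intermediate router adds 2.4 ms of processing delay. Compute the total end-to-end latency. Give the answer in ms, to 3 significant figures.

L = 125 × 8 = 1000 bits.
Transmission delays (L/R per hop): 0.00714286, 0.0454545, 0.00404858 ms; sum = 0.056646 ms.
Propagation delays (d/s per hop): 1.77667, 2.41, 9.56667e-05 ms; sum = 4.18676 ms.
Processing at 2 router(s): 2 × 2.4 ms = 4.8 ms.
End-to-end = 9.04 ms.

9.04 ms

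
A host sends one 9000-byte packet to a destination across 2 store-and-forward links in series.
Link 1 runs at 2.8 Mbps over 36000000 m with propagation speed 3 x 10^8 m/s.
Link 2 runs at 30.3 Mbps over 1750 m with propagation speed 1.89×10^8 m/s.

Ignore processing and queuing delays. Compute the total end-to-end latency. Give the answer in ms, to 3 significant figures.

L = 9000 × 8 = 72000 bits.
Transmission delays (L/R per hop): 25.7143, 2.37624 ms; sum = 28.0905 ms.
Propagation delays (d/s per hop): 120, 0.00925926 ms; sum = 120.009 ms.
End-to-end = 148 ms.

148 ms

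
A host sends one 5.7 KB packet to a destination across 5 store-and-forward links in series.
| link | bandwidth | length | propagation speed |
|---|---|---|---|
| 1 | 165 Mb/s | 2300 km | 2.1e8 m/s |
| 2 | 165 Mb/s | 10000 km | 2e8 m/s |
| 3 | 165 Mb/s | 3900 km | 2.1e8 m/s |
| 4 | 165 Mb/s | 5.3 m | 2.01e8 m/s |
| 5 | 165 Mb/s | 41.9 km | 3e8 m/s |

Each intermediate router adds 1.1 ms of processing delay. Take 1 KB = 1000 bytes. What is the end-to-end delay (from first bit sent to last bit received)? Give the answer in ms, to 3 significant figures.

L = 45600 bits.
Transmission delay per hop = L/R = 45600/165000000 = 0.276364 ms; 5 hops → 1.38182 ms.
Propagation delays (d/s per hop): 10.9524, 50, 18.5714, 2.63682e-05, 0.139667 ms; sum = 79.6635 ms.
Processing at 4 router(s): 4 × 1.1 ms = 4.4 ms.
End-to-end = 85.4 ms.

85.4 ms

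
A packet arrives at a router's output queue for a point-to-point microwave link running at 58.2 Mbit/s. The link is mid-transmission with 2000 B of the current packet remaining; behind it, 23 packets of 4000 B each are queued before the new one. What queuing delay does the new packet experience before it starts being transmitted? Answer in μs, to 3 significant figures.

Each queued packet: L/R = 32000/58200000 = 549.828 μs.
23 queued → 12646 μs.
Plus remaining 16000 bits of current packet: 274.914 μs.
Queuing delay = 12900 μs.

12900 μs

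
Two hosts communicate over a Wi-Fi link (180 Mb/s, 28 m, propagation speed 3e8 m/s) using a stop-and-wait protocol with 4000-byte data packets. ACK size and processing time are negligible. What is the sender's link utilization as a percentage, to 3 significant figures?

t_tx = L/R = 32000/180000000 = 0.000177778 s.
t_prop = 28/300000000 = 9.33333e-08 s; RTT = 1.86667e-07 s.
Cycle = t_tx + RTT = 0.000177964 s.
Utilization = t_tx / cycle = 0.000177778/0.000177964 = 99.9 %.

99.9 %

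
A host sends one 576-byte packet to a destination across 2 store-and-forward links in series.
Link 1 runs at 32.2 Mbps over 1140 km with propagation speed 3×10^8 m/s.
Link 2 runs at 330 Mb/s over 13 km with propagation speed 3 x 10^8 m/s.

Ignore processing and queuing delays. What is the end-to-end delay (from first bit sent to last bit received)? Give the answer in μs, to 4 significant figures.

4000 μs

L = 576 × 8 = 4608 bits.
Transmission delays (L/R per hop): 143.106, 13.9636 μs; sum = 157.069 μs.
Propagation delays (d/s per hop): 3800, 43.3333 μs; sum = 3843.33 μs.
End-to-end = 4000 μs.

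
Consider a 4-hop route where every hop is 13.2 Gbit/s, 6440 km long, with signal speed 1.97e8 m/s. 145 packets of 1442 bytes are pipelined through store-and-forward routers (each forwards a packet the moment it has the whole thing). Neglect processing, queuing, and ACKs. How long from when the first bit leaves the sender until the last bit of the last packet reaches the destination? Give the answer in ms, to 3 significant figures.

131 ms

Per-hop transmission t_tx = L/R = 11536/13200000000 = 0.000873939 ms.
Per-hop propagation t_prop = 6440000/197000000 = 32.6904 ms.
Pipeline fill: first packet needs 4·t_tx to clear all hops; remaining 144 packets each add one t_tx.
Total = (4+145-1)·t_tx + 4·t_prop = 148·0.000873939 + 4·32.6904 = 131 ms.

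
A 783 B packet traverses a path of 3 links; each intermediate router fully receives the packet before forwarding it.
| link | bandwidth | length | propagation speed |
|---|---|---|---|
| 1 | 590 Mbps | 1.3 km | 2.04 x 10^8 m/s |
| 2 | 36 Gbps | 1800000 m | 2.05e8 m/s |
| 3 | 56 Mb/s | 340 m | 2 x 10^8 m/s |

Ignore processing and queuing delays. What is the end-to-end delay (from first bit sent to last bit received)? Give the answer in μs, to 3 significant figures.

8910 μs

L = 783 × 8 = 6264 bits.
Transmission delays (L/R per hop): 10.6169, 0.174, 111.857 μs; sum = 122.648 μs.
Propagation delays (d/s per hop): 6.37255, 8780.49, 1.7 μs; sum = 8788.56 μs.
End-to-end = 8910 μs.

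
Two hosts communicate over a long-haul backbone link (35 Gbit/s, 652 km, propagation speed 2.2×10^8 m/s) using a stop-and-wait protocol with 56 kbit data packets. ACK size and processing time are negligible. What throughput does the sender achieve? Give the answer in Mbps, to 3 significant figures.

9.45 Mbps

t_tx = L/R = 56000/35000000000 = 1.6e-06 s.
t_prop = 652000/2.2e+08 = 0.00296364 s; RTT = 0.00592727 s.
Cycle = t_tx + RTT = 0.00592887 s.
Throughput = L / cycle = 56000 / 0.00592887 = 9.45 Mbps.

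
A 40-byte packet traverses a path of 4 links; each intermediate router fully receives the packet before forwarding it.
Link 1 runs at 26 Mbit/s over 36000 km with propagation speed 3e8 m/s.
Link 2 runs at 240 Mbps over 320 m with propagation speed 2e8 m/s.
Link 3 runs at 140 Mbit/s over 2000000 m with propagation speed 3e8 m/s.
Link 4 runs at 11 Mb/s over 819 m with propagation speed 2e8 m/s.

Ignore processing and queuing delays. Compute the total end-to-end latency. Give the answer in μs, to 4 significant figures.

126700 μs

L = 40 × 8 = 320 bits.
Transmission delays (L/R per hop): 12.3077, 1.33333, 2.28571, 29.0909 μs; sum = 45.0176 μs.
Propagation delays (d/s per hop): 120000, 1.6, 6666.67, 4.095 μs; sum = 126672 μs.
End-to-end = 126700 μs.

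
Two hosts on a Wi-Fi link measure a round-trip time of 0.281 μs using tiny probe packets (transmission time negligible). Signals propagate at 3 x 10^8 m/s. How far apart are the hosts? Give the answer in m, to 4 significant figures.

42.15 m

One-way propagation = RTT/2 = 0.1405 μs.
d = s × t = 300000000 × 1.405e-07 = 42.15 m.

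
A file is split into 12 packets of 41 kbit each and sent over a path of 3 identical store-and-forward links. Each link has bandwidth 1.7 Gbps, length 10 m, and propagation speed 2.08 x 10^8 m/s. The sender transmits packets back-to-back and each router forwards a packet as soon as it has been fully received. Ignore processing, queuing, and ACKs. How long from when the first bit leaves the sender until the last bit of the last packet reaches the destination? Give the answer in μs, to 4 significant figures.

337.8 μs

Per-hop transmission t_tx = L/R = 41000/1700000000 = 24.1176 μs.
Per-hop propagation t_prop = 10/208000000 = 0.0480769 μs.
Pipeline fill: first packet needs 3·t_tx to clear all hops; remaining 11 packets each add one t_tx.
Total = (3+12-1)·t_tx + 3·t_prop = 14·24.1176 + 3·0.0480769 = 337.8 μs.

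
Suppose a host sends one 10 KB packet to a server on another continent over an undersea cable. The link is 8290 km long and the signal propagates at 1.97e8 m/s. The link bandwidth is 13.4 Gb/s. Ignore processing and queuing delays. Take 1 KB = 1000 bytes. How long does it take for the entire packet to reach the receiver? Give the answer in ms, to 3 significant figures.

42.1 ms

L = 80000 bits.
Transmission delay = L/R = 80000 / 13400000000 = 0.00597015 ms.
Propagation delay = d/s = 8290000 m / 197000000 m/s = 42.0812 ms.
Total = 42.1 ms.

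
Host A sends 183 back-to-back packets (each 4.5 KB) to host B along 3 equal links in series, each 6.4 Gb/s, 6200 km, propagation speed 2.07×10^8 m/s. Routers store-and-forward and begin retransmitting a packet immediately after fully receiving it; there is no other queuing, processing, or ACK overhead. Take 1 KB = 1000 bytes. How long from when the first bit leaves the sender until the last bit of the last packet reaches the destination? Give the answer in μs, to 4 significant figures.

Per-hop transmission t_tx = L/R = 36000/6400000000 = 5.625 μs.
Per-hop propagation t_prop = 6200000/2.07e+08 = 29951.7 μs.
Pipeline fill: first packet needs 3·t_tx to clear all hops; remaining 182 packets each add one t_tx.
Total = (3+183-1)·t_tx + 3·t_prop = 185·5.625 + 3·29951.7 = 90900 μs.

90900 μs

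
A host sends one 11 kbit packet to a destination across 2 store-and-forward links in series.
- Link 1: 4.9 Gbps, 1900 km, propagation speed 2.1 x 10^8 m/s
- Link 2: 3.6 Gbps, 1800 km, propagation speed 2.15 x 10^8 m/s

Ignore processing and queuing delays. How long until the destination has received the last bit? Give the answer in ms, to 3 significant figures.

17.4 ms

L = 11000 bits.
Transmission delays (L/R per hop): 0.0022449, 0.00305556 ms; sum = 0.00530045 ms.
Propagation delays (d/s per hop): 9.04762, 8.37209 ms; sum = 17.4197 ms.
End-to-end = 17.4 ms.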